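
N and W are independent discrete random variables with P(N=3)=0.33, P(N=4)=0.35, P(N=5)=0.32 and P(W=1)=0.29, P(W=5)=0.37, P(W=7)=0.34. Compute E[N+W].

E[N+W] = Σ_n Σ_w (n+w) · P(N=n)P(W=w)
 = 4·0.0957 + 8·0.1221 + 10·0.1122 + 5·0.1015 + 9·0.1295 + 11·0.119 + 6·0.0928 + 10·0.1184 + 12·0.1088
 = 0.3828 + 0.9768 + 1.122 + 0.5075 + 1.1655 + 1.309 + 0.5568 + 1.184 + 1.3056
 = 8.51

8.51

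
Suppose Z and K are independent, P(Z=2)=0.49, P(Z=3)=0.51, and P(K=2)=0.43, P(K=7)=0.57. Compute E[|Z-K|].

2.7786

E[|Z-K|] = Σ_z Σ_k |z-k| · P(Z=z)P(K=k)
 = 0·0.2107 + 5·0.2793 + 1·0.2193 + 4·0.2907
 = 0 + 1.3965 + 0.2193 + 1.1628
 = 2.7786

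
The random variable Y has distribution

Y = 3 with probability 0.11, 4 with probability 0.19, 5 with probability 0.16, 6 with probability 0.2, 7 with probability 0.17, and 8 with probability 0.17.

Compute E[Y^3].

223.68

E[Y^3] = Σ y^3·P(Y=y)
 = 27·0.11 + 64·0.19 + 125·0.16 + 216·0.2 + 343·0.17 + 512·0.17
 = 2.97 + 12.16 + 20 + 43.2 + 58.31 + 87.04
 = 223.68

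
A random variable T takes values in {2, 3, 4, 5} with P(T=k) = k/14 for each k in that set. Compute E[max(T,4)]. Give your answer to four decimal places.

4.3571

E[max(T,4)] = Σ max(t,4)·P(T=t)
 = 4·1/7 + 4·3/14 + 4·2/7 + 5·5/14
 = 4/7 + 6/7 + 8/7 + 25/14
 = 61/14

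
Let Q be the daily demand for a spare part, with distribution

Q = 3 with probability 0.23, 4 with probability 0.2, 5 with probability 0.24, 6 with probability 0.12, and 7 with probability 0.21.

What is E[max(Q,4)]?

E[max(Q,4)] = Σ max(q,4)·P(Q=q)
 = 4·0.23 + 4·0.2 + 5·0.24 + 6·0.12 + 7·0.21
 = 0.92 + 0.8 + 1.2 + 0.72 + 1.47
 = 5.11

5.11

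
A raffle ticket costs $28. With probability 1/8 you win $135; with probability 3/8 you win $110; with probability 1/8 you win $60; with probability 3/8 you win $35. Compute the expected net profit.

E[payout] = 135·1/8 + 110·3/8 + 60·1/8 + 35·3/8
 = 135/8 + 165/4 + 15/2 + 105/8
 = 315/4
Net = 315/4 - 28 = 203/4

50.75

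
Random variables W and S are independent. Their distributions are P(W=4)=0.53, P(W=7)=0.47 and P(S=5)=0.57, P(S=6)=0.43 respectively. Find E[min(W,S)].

4.6721

E[min(W,S)] = Σ_w Σ_s min(w,s) · P(W=w)P(S=s)
 = 4·0.3021 + 4·0.2279 + 5·0.2679 + 6·0.2021
 = 1.2084 + 0.9116 + 1.3395 + 1.2126
 = 4.6721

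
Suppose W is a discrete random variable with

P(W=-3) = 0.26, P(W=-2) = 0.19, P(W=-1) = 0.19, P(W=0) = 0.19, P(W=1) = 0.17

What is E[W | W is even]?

P(W is even) = 0.19 + 0.19 = 0.38.
E[W | W is even] = [(-2)·0.19 + 0·0.19] / 0.38
 = -0.38 / 0.38
 = -1

-1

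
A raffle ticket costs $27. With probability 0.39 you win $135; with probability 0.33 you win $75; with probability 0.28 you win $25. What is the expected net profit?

57.4

E[payout] = 135·0.39 + 75·0.33 + 25·0.28
 = 52.65 + 24.75 + 7
 = 84.4
Net = 84.4 - 27 = 57.4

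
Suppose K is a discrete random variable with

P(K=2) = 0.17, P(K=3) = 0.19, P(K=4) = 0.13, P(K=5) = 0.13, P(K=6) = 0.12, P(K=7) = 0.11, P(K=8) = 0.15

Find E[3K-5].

E[3K-5] = Σ (3k-5)·P(K=k)
 = 1·0.17 + 4·0.19 + 7·0.13 + 10·0.13 + 13·0.12 + 16·0.11 + 19·0.15
 = 0.17 + 0.76 + 0.91 + 1.3 + 1.56 + 1.76 + 2.85
 = 9.31

9.31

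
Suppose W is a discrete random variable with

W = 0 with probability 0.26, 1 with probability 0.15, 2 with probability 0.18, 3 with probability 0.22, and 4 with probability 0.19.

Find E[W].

1.93

E[W] = Σ w·P(W=w)
 = 0·0.26 + 1·0.15 + 2·0.18 + 3·0.22 + 4·0.19
 = 0 + 0.15 + 0.36 + 0.66 + 0.76
 = 1.93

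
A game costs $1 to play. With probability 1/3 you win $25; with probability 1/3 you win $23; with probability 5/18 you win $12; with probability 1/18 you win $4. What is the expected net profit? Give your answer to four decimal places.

18.5556

E[payout] = 25·1/3 + 23·1/3 + 12·5/18 + 4·1/18
 = 25/3 + 23/3 + 10/3 + 2/9
 = 176/9
Net = 176/9 - 1 = 167/9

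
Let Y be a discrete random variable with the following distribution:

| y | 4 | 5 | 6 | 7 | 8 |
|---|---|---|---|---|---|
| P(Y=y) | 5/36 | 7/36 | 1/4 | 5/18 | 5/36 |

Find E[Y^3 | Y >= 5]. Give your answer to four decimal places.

P(Y >= 5) = 7/36 + 1/4 + 5/18 + 5/36 = 31/36.
E[Y^3 | Y >= 5] = [125·7/36 + 216·1/4 + 343·5/18 + 512·5/36] / (31/36)
 = 8809/36 / (31/36)
 = 8809/31

284.1613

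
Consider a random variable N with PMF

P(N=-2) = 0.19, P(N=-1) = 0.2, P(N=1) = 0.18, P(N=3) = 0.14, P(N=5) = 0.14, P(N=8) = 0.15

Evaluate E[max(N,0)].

E[max(N,0)] = Σ max(n,0)·P(N=n)
 = 0·0.19 + 0·0.2 + 1·0.18 + 3·0.14 + 5·0.14 + 8·0.15
 = 0 + 0 + 0.18 + 0.42 + 0.7 + 1.2
 = 2.5

2.5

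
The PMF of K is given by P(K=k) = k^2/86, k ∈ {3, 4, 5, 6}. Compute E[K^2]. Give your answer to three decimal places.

E[K^2] = Σ k^2·P(K=k)
 = 9·9/86 + 16·8/43 + 25·25/86 + 36·18/43
 = 81/86 + 128/43 + 625/86 + 648/43
 = 1129/43

26.256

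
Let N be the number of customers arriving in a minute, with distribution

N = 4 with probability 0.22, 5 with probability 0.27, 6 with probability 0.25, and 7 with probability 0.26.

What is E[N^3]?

191.01

E[N^3] = Σ n^3·P(N=n)
 = 64·0.22 + 125·0.27 + 216·0.25 + 343·0.26
 = 14.08 + 33.75 + 54 + 89.18
 = 191.01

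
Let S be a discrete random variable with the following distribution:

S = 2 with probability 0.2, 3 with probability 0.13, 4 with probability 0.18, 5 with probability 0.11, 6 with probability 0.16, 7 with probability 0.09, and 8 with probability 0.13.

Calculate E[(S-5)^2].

E[(S-5)^2] = Σ (s-5)^2·P(S=s)
 = 9·0.2 + 4·0.13 + 1·0.18 + 0·0.11 + 1·0.16 + 4·0.09 + 9·0.13
 = 1.8 + 0.52 + 0.18 + 0 + 0.16 + 0.36 + 1.17
 = 4.19

4.19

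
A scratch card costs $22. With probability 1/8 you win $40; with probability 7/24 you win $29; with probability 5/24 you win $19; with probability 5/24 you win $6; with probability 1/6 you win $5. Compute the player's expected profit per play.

E[payout] = 40·1/8 + 29·7/24 + 19·5/24 + 6·5/24 + 5·1/6
 = 5 + 203/24 + 95/24 + 5/4 + 5/6
 = 39/2
Net = 39/2 - 22 = -5/2

-2.5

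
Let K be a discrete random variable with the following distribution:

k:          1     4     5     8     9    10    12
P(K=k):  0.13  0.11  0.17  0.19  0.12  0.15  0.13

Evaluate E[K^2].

61.74

E[K^2] = Σ k^2·P(K=k)
 = 1·0.13 + 16·0.11 + 25·0.17 + 64·0.19 + 81·0.12 + 100·0.15 + 144·0.13
 = 0.13 + 1.76 + 4.25 + 12.16 + 9.72 + 15 + 18.72
 = 61.74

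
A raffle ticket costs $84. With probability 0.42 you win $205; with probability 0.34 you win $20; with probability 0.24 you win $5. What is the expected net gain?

E[payout] = 205·0.42 + 20·0.34 + 5·0.24
 = 86.1 + 6.8 + 1.2
 = 94.1
Net = 94.1 - 84 = 10.1

10.1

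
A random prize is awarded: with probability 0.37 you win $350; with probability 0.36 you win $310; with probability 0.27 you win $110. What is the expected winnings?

270.8

E[payout] = 350·0.37 + 310·0.36 + 110·0.27
 = 129.5 + 111.6 + 29.7
 = 270.8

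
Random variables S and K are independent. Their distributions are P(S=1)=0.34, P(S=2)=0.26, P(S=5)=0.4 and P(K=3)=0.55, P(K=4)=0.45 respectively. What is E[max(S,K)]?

E[max(S,K)] = Σ_s Σ_k max(s,k) · P(S=s)P(K=k)
 = 3·0.187 + 4·0.153 + 3·0.143 + 4·0.117 + 5·0.22 + 5·0.18
 = 0.561 + 0.612 + 0.429 + 0.468 + 1.1 + 0.9
 = 4.07

4.07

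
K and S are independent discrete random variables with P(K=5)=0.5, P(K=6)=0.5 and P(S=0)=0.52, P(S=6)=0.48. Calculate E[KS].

15.84

E[KS] = Σ_k Σ_s ks · P(K=k)P(S=s)
 = 0·0.26 + 30·0.24 + 0·0.26 + 36·0.24
 = 0 + 7.2 + 0 + 8.64
 = 15.84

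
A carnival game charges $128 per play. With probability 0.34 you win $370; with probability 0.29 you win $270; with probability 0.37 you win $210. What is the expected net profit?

153.8

E[payout] = 370·0.34 + 270·0.29 + 210·0.37
 = 125.8 + 78.3 + 77.7
 = 281.8
Net = 281.8 - 128 = 153.8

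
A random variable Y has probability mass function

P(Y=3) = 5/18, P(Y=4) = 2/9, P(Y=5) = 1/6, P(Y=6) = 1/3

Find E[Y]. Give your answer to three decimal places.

4.556

E[Y] = Σ y·P(Y=y)
 = 3·5/18 + 4·2/9 + 5·1/6 + 6·1/3
 = 5/6 + 8/9 + 5/6 + 2
 = 41/9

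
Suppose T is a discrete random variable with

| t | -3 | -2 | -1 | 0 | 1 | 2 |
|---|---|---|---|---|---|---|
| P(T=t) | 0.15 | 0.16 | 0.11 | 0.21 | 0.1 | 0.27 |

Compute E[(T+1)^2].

3.8

E[(T+1)^2] = Σ (t+1)^2·P(T=t)
 = 4·0.15 + 1·0.16 + 0·0.11 + 1·0.21 + 4·0.1 + 9·0.27
 = 0.6 + 0.16 + 0 + 0.21 + 0.4 + 2.43
 = 3.8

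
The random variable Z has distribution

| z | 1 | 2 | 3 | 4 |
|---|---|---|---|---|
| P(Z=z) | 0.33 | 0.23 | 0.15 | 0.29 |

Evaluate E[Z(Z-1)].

4.84

E[Z(Z-1)] = Σ z(z-1)·P(Z=z)
 = 0·0.33 + 2·0.23 + 6·0.15 + 12·0.29
 = 0 + 0.46 + 0.9 + 3.48
 = 4.84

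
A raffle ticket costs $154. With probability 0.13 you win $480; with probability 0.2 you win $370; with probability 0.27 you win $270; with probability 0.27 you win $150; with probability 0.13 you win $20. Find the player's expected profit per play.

98.4

E[payout] = 480·0.13 + 370·0.2 + 270·0.27 + 150·0.27 + 20·0.13
 = 62.4 + 74 + 72.9 + 40.5 + 2.6
 = 252.4
Net = 252.4 - 154 = 98.4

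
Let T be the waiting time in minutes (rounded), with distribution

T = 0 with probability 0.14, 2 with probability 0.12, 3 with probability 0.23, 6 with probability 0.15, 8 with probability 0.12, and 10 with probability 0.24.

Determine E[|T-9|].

4.29

E[|T-9|] = Σ |t-9|·P(T=t)
 = 9·0.14 + 7·0.12 + 6·0.23 + 3·0.15 + 1·0.12 + 1·0.24
 = 1.26 + 0.84 + 1.38 + 0.45 + 0.12 + 0.24
 = 4.29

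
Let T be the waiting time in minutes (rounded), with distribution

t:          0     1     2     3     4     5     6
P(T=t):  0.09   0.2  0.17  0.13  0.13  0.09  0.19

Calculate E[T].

3.04

E[T] = Σ t·P(T=t)
 = 0·0.09 + 1·0.2 + 2·0.17 + 3·0.13 + 4·0.13 + 5·0.09 + 6·0.19
 = 0 + 0.2 + 0.34 + 0.39 + 0.52 + 0.45 + 1.14
 = 3.04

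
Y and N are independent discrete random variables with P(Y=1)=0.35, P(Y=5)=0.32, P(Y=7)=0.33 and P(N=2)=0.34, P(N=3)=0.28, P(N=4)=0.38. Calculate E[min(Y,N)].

E[min(Y,N)] = Σ_y Σ_n min(y,n) · P(Y=y)P(N=n)
 = 1·0.119 + 1·0.098 + 1·0.133 + 2·0.1088 + 3·0.0896 + 4·0.1216 + 2·0.1122 + 3·0.0924 + 4·0.1254
 = 0.119 + 0.098 + 0.133 + 0.2176 + 0.2688 + 0.4864 + 0.2244 + 0.2772 + 0.5016
 = 2.326

2.326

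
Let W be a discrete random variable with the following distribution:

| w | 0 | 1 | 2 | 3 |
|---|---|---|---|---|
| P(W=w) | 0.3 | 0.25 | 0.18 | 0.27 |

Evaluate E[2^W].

3.68

E[2^W] = Σ 2^w·P(W=w)
 = 1·0.3 + 2·0.25 + 4·0.18 + 8·0.27
 = 0.3 + 0.5 + 0.72 + 2.16
 = 3.68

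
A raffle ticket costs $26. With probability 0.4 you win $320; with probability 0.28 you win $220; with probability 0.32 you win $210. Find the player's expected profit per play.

E[payout] = 320·0.4 + 220·0.28 + 210·0.32
 = 128 + 61.6 + 67.2
 = 256.8
Net = 256.8 - 26 = 230.8

230.8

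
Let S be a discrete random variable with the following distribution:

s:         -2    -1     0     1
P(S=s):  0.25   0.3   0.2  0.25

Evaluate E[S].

E[S] = Σ s·P(S=s)
 = (-2)·0.25 + (-1)·0.3 + 0·0.2 + 1·0.25
 = (-0.5) + (-0.3) + 0 + 0.25
 = -0.55

-0.55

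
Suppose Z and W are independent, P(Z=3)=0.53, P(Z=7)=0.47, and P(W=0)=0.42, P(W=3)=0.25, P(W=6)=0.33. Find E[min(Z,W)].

E[min(Z,W)] = Σ_z Σ_w min(z,w) · P(Z=z)P(W=w)
 = 0·0.2226 + 3·0.1325 + 3·0.1749 + 0·0.1974 + 3·0.1175 + 6·0.1551
 = 0 + 0.3975 + 0.5247 + 0 + 0.3525 + 0.9306
 = 2.2053

2.2053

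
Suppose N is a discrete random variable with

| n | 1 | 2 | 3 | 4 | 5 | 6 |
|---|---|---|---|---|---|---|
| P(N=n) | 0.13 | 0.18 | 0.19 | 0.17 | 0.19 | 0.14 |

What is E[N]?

E[N] = Σ n·P(N=n)
 = 1·0.13 + 2·0.18 + 3·0.19 + 4·0.17 + 5·0.19 + 6·0.14
 = 0.13 + 0.36 + 0.57 + 0.68 + 0.95 + 0.84
 = 3.53

3.53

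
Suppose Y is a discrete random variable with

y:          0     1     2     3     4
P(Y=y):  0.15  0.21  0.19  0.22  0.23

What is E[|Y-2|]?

E[|Y-2|] = Σ |y-2|·P(Y=y)
 = 2·0.15 + 1·0.21 + 0·0.19 + 1·0.22 + 2·0.23
 = 0.3 + 0.21 + 0 + 0.22 + 0.46
 = 1.19

1.19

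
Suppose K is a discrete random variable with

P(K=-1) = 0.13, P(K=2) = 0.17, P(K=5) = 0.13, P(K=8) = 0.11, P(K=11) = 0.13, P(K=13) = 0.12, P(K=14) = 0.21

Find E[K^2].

E[K^2] = Σ k^2·P(K=k)
 = 1·0.13 + 4·0.17 + 25·0.13 + 64·0.11 + 121·0.13 + 169·0.12 + 196·0.21
 = 0.13 + 0.68 + 3.25 + 7.04 + 15.73 + 20.28 + 41.16
 = 88.27

88.27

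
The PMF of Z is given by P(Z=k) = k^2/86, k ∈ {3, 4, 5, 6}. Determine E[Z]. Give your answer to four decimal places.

5.0233

E[Z] = Σ z·P(Z=z)
 = 3·9/86 + 4·8/43 + 5·25/86 + 6·18/43
 = 27/86 + 32/43 + 125/86 + 108/43
 = 216/43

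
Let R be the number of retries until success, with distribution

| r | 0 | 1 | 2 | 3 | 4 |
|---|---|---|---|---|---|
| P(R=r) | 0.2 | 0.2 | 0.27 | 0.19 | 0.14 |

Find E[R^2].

5.23

E[R^2] = Σ r^2·P(R=r)
 = 0·0.2 + 1·0.2 + 4·0.27 + 9·0.19 + 16·0.14
 = 0 + 0.2 + 1.08 + 1.71 + 2.24
 = 5.23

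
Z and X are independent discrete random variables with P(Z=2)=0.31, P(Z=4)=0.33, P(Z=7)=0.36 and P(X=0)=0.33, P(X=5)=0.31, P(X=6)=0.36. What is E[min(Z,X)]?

2.6354

E[min(Z,X)] = Σ_z Σ_x min(z,x) · P(Z=z)P(X=x)
 = 0·0.1023 + 2·0.0961 + 2·0.1116 + 0·0.1089 + 4·0.1023 + 4·0.1188 + 0·0.1188 + 5·0.1116 + 6·0.1296
 = 0 + 0.1922 + 0.2232 + 0 + 0.4092 + 0.4752 + 0 + 0.558 + 0.7776
 = 2.6354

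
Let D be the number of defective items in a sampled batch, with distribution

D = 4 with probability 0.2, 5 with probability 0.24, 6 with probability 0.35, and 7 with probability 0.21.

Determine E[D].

E[D] = Σ d·P(D=d)
 = 4·0.2 + 5·0.24 + 6·0.35 + 7·0.21
 = 0.8 + 1.2 + 2.1 + 1.47
 = 5.57

5.57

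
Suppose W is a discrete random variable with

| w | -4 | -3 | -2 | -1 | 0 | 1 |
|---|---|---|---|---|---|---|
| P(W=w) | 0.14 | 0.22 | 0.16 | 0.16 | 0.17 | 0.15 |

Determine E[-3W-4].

0.65

E[-3W-4] = Σ (-3w-4)·P(W=w)
 = 8·0.14 + 5·0.22 + 2·0.16 + (-1)·0.16 + (-4)·0.17 + (-7)·0.15
 = 1.12 + 1.1 + 0.32 + (-0.16) + (-0.68) + (-1.05)
 = 0.65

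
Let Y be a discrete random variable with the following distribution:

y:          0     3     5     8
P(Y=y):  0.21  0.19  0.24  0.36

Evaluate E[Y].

4.65

E[Y] = Σ y·P(Y=y)
 = 0·0.21 + 3·0.19 + 5·0.24 + 8·0.36
 = 0 + 0.57 + 1.2 + 2.88
 = 4.65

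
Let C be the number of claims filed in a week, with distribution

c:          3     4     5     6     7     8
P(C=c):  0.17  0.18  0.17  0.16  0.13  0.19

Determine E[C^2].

E[C^2] = Σ c^2·P(C=c)
 = 9·0.17 + 16·0.18 + 25·0.17 + 36·0.16 + 49·0.13 + 64·0.19
 = 1.53 + 2.88 + 4.25 + 5.76 + 6.37 + 12.16
 = 32.95

32.95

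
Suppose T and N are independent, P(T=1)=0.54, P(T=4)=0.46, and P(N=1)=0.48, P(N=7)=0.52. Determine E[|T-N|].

3.0648

E[|T-N|] = Σ_t Σ_n |t-n| · P(T=t)P(N=n)
 = 0·0.2592 + 6·0.2808 + 3·0.2208 + 3·0.2392
 = 0 + 1.6848 + 0.6624 + 0.7176
 = 3.0648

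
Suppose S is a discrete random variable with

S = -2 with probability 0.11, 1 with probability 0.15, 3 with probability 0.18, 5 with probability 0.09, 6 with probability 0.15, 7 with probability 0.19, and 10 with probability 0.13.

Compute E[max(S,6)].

6.71

E[max(S,6)] = Σ max(s,6)·P(S=s)
 = 6·0.11 + 6·0.15 + 6·0.18 + 6·0.09 + 6·0.15 + 7·0.19 + 10·0.13
 = 0.66 + 0.9 + 1.08 + 0.54 + 0.9 + 1.33 + 1.3
 = 6.71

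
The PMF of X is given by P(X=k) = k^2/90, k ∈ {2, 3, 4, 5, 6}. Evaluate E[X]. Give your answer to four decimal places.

E[X] = Σ x·P(X=x)
 = 2·2/45 + 3·1/10 + 4·8/45 + 5·5/18 + 6·2/5
 = 4/45 + 3/10 + 32/45 + 25/18 + 12/5
 = 44/9

4.8889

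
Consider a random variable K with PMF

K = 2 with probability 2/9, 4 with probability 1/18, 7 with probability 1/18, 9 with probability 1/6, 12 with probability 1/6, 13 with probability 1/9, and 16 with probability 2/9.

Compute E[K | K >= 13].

15

P(K >= 13) = 1/9 + 2/9 = 1/3.
E[K | K >= 13] = [13·1/9 + 16·2/9] / (1/3)
 = 5 / (1/3)
 = 15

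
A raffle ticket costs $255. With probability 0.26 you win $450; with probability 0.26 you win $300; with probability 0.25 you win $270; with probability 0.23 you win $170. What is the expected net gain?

E[payout] = 450·0.26 + 300·0.26 + 270·0.25 + 170·0.23
 = 117 + 78 + 67.5 + 39.1
 = 301.6
Net = 301.6 - 255 = 46.6

46.6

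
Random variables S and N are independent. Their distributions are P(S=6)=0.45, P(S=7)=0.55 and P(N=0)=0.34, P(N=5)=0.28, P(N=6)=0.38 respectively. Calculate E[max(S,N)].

6.55

E[max(S,N)] = Σ_s Σ_n max(s,n) · P(S=s)P(N=n)
 = 6·0.153 + 6·0.126 + 6·0.171 + 7·0.187 + 7·0.154 + 7·0.209
 = 0.918 + 0.756 + 1.026 + 1.309 + 1.078 + 1.463
 = 6.55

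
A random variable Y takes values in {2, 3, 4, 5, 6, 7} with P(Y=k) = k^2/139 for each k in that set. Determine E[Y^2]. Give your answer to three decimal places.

E[Y^2] = Σ y^2·P(Y=y)
 = 4·4/139 + 9·9/139 + 16·16/139 + 25·25/139 + 36·36/139 + 49·49/139
 = 16/139 + 81/139 + 256/139 + 625/139 + 1296/139 + 2401/139
 = 4675/139

33.633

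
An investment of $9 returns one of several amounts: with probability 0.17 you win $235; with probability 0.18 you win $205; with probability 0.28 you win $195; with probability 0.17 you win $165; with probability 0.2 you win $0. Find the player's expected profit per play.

150.5

E[payout] = 235·0.17 + 205·0.18 + 195·0.28 + 165·0.17 + 0·0.2
 = 39.95 + 36.9 + 54.6 + 28.05 + 0
 = 159.5
Net = 159.5 - 9 = 150.5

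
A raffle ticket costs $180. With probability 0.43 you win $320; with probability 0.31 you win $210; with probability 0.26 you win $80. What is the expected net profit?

43.5

E[payout] = 320·0.43 + 210·0.31 + 80·0.26
 = 137.6 + 65.1 + 20.8
 = 223.5
Net = 223.5 - 180 = 43.5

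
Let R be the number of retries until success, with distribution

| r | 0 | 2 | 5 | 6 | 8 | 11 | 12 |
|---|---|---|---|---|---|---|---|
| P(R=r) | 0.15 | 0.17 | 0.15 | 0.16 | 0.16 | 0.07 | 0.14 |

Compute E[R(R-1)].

43.28

E[R(R-1)] = Σ r(r-1)·P(R=r)
 = 0·0.15 + 2·0.17 + 20·0.15 + 30·0.16 + 56·0.16 + 110·0.07 + 132·0.14
 = 0 + 0.34 + 3 + 4.8 + 8.96 + 7.7 + 18.48
 = 43.28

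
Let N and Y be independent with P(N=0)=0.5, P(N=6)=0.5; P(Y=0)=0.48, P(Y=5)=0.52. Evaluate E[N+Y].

5.6

E[N+Y] = Σ_n Σ_y (n+y) · P(N=n)P(Y=y)
 = 0·0.24 + 5·0.26 + 6·0.24 + 11·0.26
 = 0 + 1.3 + 1.44 + 2.86
 = 5.6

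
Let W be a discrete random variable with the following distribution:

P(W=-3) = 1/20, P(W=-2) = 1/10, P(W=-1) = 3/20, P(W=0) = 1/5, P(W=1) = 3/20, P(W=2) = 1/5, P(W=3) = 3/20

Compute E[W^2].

3.3

E[W^2] = Σ w^2·P(W=w)
 = 9·1/20 + 4·1/10 + 1·3/20 + 0·1/5 + 1·3/20 + 4·1/5 + 9·3/20
 = 9/20 + 2/5 + 3/20 + 0 + 3/20 + 4/5 + 27/20
 = 33/10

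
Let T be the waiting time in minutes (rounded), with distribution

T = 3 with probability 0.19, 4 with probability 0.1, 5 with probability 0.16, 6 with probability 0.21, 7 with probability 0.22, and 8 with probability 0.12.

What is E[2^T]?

80.56

E[2^T] = Σ 2^t·P(T=t)
 = 8·0.19 + 16·0.1 + 32·0.16 + 64·0.21 + 128·0.22 + 256·0.12
 = 1.52 + 1.6 + 5.12 + 13.44 + 28.16 + 30.72
 = 80.56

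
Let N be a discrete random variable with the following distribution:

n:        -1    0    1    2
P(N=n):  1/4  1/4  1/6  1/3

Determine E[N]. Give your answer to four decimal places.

0.5833

E[N] = Σ n·P(N=n)
 = (-1)·1/4 + 0·1/4 + 1·1/6 + 2·1/3
 = (-1/4) + 0 + 1/6 + 2/3
 = 7/12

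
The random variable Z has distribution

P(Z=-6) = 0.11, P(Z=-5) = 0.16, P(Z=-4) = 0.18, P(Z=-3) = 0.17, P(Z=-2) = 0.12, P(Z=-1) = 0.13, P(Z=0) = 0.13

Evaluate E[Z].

-3.06

E[Z] = Σ z·P(Z=z)
 = (-6)·0.11 + (-5)·0.16 + (-4)·0.18 + (-3)·0.17 + (-2)·0.12 + (-1)·0.13 + 0·0.13
 = (-0.66) + (-0.8) + (-0.72) + (-0.51) + (-0.24) + (-0.13) + 0
 = -3.06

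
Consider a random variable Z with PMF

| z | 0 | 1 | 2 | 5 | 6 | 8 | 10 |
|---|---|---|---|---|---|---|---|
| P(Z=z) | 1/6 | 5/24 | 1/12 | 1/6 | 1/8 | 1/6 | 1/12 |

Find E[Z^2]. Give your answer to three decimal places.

28.208

E[Z^2] = Σ z^2·P(Z=z)
 = 0·1/6 + 1·5/24 + 4·1/12 + 25·1/6 + 36·1/8 + 64·1/6 + 100·1/12
 = 0 + 5/24 + 1/3 + 25/6 + 9/2 + 32/3 + 25/3
 = 677/24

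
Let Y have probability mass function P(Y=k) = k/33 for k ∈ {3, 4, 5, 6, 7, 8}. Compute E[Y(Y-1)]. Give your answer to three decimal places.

E[Y(Y-1)] = Σ y(y-1)·P(Y=y)
 = 6·1/11 + 12·4/33 + 20·5/33 + 30·2/11 + 42·7/33 + 56·8/33
 = 6/11 + 16/11 + 100/33 + 60/11 + 98/11 + 448/33
 = 1088/33

32.970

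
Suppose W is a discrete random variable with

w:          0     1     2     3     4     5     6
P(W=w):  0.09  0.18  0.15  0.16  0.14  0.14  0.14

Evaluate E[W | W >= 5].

P(W >= 5) = 0.14 + 0.14 = 0.28.
E[W | W >= 5] = [5·0.14 + 6·0.14] / 0.28
 = 1.54 / 0.28
 = 11/2

5.5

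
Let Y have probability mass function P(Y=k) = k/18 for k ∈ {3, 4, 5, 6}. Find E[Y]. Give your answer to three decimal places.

4.778

E[Y] = Σ y·P(Y=y)
 = 3·1/6 + 4·2/9 + 5·5/18 + 6·1/3
 = 1/2 + 8/9 + 25/18 + 2
 = 43/9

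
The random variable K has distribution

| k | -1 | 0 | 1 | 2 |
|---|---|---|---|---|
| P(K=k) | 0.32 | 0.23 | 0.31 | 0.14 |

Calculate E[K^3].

E[K^3] = Σ k^3·P(K=k)
 = (-1)·0.32 + 0·0.23 + 1·0.31 + 8·0.14
 = (-0.32) + 0 + 0.31 + 1.12
 = 1.11

1.11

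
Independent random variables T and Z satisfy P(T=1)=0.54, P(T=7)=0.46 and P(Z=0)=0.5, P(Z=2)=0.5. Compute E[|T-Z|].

3.3

E[|T-Z|] = Σ_t Σ_z |t-z| · P(T=t)P(Z=z)
 = 1·0.27 + 1·0.27 + 7·0.23 + 5·0.23
 = 0.27 + 0.27 + 1.61 + 1.15
 = 3.3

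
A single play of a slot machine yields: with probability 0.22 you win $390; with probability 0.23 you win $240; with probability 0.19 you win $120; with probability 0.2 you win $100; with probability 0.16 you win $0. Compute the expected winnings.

E[payout] = 390·0.22 + 240·0.23 + 120·0.19 + 100·0.2 + 0·0.16
 = 85.8 + 55.2 + 22.8 + 20 + 0
 = 183.8

183.8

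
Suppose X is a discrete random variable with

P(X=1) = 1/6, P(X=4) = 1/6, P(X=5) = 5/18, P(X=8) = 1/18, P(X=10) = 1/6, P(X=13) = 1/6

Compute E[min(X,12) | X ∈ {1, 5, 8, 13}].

P(X ∈ {1, 5, 8, 13}) = 1/6 + 5/18 + 1/18 + 1/6 = 2/3.
E[min(X,12) | X ∈ {1, 5, 8, 13}] = [1·1/6 + 5·5/18 + 8·1/18 + 12·1/6] / (2/3)
 = 4 / (2/3)
 = 6

6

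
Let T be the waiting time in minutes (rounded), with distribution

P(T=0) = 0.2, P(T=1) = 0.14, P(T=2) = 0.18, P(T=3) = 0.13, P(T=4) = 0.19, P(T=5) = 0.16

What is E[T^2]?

9.07

E[T^2] = Σ t^2·P(T=t)
 = 0·0.2 + 1·0.14 + 4·0.18 + 9·0.13 + 16·0.19 + 25·0.16
 = 0 + 0.14 + 0.72 + 1.17 + 3.04 + 4
 = 9.07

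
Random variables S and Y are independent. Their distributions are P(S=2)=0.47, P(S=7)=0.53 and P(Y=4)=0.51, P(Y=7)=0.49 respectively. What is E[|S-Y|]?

E[|S-Y|] = Σ_s Σ_y |s-y| · P(S=s)P(Y=y)
 = 2·0.2397 + 5·0.2303 + 3·0.2703 + 0·0.2597
 = 0.4794 + 1.1515 + 0.8109 + 0
 = 2.4418

2.4418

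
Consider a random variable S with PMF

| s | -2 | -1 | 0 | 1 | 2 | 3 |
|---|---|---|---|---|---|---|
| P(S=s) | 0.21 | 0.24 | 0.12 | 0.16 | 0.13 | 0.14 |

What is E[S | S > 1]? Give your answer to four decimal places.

P(S > 1) = 0.13 + 0.14 = 0.27.
E[S | S > 1] = [2·0.13 + 3·0.14] / 0.27
 = 0.68 / 0.27
 = 68/27

2.5185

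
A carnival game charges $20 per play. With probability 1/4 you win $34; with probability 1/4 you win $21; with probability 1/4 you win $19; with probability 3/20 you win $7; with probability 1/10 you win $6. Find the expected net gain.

0.15

E[payout] = 34·1/4 + 21·1/4 + 19·1/4 + 7·3/20 + 6·1/10
 = 17/2 + 21/4 + 19/4 + 21/20 + 3/5
 = 403/20
Net = 403/20 - 20 = 3/20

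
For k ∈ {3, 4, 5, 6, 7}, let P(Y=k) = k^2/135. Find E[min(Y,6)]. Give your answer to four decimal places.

5.3778

E[min(Y,6)] = Σ min(y,6)·P(Y=y)
 = 3·1/15 + 4·16/135 + 5·5/27 + 6·4/15 + 6·49/135
 = 1/5 + 64/135 + 25/27 + 8/5 + 98/45
 = 242/45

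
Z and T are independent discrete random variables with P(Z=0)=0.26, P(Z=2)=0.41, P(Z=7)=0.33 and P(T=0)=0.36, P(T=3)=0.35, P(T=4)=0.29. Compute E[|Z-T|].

2.8318

E[|Z-T|] = Σ_z Σ_t |z-t| · P(Z=z)P(T=t)
 = 0·0.0936 + 3·0.091 + 4·0.0754 + 2·0.1476 + 1·0.1435 + 2·0.1189 + 7·0.1188 + 4·0.1155 + 3·0.0957
 = 0 + 0.273 + 0.3016 + 0.2952 + 0.1435 + 0.2378 + 0.8316 + 0.462 + 0.2871
 = 2.8318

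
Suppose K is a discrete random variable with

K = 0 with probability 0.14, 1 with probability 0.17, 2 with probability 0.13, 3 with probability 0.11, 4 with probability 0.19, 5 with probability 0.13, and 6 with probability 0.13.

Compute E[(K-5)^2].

8.15

E[(K-5)^2] = Σ (k-5)^2·P(K=k)
 = 25·0.14 + 16·0.17 + 9·0.13 + 4·0.11 + 1·0.19 + 0·0.13 + 1·0.13
 = 3.5 + 2.72 + 1.17 + 0.44 + 0.19 + 0 + 0.13
 = 8.15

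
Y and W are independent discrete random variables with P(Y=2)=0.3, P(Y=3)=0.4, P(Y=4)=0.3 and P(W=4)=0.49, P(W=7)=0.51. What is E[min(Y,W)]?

3

E[min(Y,W)] = Σ_y Σ_w min(y,w) · P(Y=y)P(W=w)
 = 2·0.147 + 2·0.153 + 3·0.196 + 3·0.204 + 4·0.147 + 4·0.153
 = 0.294 + 0.306 + 0.588 + 0.612 + 0.588 + 0.612
 = 3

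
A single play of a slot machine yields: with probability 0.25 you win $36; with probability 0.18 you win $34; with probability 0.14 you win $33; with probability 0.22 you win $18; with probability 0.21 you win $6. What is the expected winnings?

E[payout] = 36·0.25 + 34·0.18 + 33·0.14 + 18·0.22 + 6·0.21
 = 9 + 6.12 + 4.62 + 3.96 + 1.26
 = 24.96

24.96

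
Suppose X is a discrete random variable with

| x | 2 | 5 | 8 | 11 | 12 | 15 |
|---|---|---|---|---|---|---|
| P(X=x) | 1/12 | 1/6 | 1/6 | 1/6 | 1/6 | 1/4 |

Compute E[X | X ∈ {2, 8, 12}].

8.4

P(X ∈ {2, 8, 12}) = 1/12 + 1/6 + 1/6 = 5/12.
E[X | X ∈ {2, 8, 12}] = [2·1/12 + 8·1/6 + 12·1/6] / (5/12)
 = 7/2 / (5/12)
 = 42/5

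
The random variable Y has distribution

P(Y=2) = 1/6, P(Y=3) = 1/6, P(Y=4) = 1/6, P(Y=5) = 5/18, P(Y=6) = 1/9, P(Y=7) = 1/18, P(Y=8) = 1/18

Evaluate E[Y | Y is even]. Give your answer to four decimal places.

P(Y is even) = 1/6 + 1/6 + 1/9 + 1/18 = 1/2.
E[Y | Y is even] = [2·1/6 + 4·1/6 + 6·1/9 + 8·1/18] / (1/2)
 = 19/9 / (1/2)
 = 38/9

4.2222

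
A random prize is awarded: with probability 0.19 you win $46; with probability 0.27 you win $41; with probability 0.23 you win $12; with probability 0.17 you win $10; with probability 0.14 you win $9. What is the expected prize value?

E[payout] = 46·0.19 + 41·0.27 + 12·0.23 + 10·0.17 + 9·0.14
 = 8.74 + 11.07 + 2.76 + 1.7 + 1.26
 = 25.53

25.53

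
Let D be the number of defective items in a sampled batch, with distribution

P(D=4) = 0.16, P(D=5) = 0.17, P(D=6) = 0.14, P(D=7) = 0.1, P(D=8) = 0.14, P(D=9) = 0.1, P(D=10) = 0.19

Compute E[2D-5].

8.9

E[2D-5] = Σ (2d-5)·P(D=d)
 = 3·0.16 + 5·0.17 + 7·0.14 + 9·0.1 + 11·0.14 + 13·0.1 + 15·0.19
 = 0.48 + 0.85 + 0.98 + 0.9 + 1.54 + 1.3 + 2.85
 = 8.9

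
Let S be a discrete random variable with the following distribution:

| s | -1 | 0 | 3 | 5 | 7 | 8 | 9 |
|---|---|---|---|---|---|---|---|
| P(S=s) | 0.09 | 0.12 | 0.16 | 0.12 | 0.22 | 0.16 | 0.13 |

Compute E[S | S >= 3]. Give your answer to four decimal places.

6.4177

P(S >= 3) = 0.16 + 0.12 + 0.22 + 0.16 + 0.13 = 0.79.
E[S | S >= 3] = [3·0.16 + 5·0.12 + 7·0.22 + 8·0.16 + 9·0.13] / 0.79
 = 5.07 / 0.79
 = 507/79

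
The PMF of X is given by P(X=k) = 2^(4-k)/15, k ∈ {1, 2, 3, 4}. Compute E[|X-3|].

1.4

E[|X-3|] = Σ |x-3|·P(X=x)
 = 2·8/15 + 1·4/15 + 0·2/15 + 1·1/15
 = 16/15 + 4/15 + 0 + 1/15
 = 7/5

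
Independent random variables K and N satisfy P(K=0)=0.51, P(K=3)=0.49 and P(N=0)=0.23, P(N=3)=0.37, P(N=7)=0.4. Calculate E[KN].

5.7477

E[KN] = Σ_k Σ_n kn · P(K=k)P(N=n)
 = 0·0.1173 + 0·0.1887 + 0·0.204 + 0·0.1127 + 9·0.1813 + 21·0.196
 = 0 + 0 + 0 + 0 + 1.6317 + 4.116
 = 5.7477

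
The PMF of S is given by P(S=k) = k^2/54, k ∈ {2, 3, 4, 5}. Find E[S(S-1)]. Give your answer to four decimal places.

13.9630

E[S(S-1)] = Σ s(s-1)·P(S=s)
 = 2·2/27 + 6·1/6 + 12·8/27 + 20·25/54
 = 4/27 + 1 + 32/9 + 250/27
 = 377/27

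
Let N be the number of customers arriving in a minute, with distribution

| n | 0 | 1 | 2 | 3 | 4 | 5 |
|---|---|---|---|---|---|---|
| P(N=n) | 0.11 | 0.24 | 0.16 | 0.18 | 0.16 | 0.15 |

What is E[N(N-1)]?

E[N(N-1)] = Σ n(n-1)·P(N=n)
 = 0·0.11 + 0·0.24 + 2·0.16 + 6·0.18 + 12·0.16 + 20·0.15
 = 0 + 0 + 0.32 + 1.08 + 1.92 + 3
 = 6.32

6.32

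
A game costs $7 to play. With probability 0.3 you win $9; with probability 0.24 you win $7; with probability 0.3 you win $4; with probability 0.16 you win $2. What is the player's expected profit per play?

-1.1

E[payout] = 9·0.3 + 7·0.24 + 4·0.3 + 2·0.16
 = 2.7 + 1.68 + 1.2 + 0.32
 = 5.9
Net = 5.9 - 7 = -1.1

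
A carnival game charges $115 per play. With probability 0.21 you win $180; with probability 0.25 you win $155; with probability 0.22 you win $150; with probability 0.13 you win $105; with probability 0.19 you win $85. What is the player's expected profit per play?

24.35

E[payout] = 180·0.21 + 155·0.25 + 150·0.22 + 105·0.13 + 85·0.19
 = 37.8 + 38.75 + 33 + 13.65 + 16.15
 = 139.35
Net = 139.35 - 115 = 24.35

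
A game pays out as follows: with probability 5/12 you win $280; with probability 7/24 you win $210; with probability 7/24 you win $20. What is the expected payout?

E[payout] = 280·5/12 + 210·7/24 + 20·7/24
 = 350/3 + 245/4 + 35/6
 = 735/4

183.75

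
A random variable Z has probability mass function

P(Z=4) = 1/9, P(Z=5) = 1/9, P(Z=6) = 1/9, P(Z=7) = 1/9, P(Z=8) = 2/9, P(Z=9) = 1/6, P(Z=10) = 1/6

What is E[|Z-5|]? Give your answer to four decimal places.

E[|Z-5|] = Σ |z-5|·P(Z=z)
 = 1·1/9 + 0·1/9 + 1·1/9 + 2·1/9 + 3·2/9 + 4·1/6 + 5·1/6
 = 1/9 + 0 + 1/9 + 2/9 + 2/3 + 2/3 + 5/6
 = 47/18

2.6111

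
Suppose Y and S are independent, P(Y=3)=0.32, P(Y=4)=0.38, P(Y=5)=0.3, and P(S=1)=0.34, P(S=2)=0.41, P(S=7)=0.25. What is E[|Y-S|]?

E[|Y-S|] = Σ_y Σ_s |y-s| · P(Y=y)P(S=s)
 = 2·0.1088 + 1·0.1312 + 4·0.08 + 3·0.1292 + 2·0.1558 + 3·0.095 + 4·0.102 + 3·0.123 + 2·0.075
 = 0.2176 + 0.1312 + 0.32 + 0.3876 + 0.3116 + 0.285 + 0.408 + 0.369 + 0.15
 = 2.58

2.58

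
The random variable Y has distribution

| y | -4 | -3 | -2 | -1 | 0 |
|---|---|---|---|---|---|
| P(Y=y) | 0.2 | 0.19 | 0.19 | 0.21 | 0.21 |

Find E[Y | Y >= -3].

P(Y >= -3) = 0.19 + 0.19 + 0.21 + 0.21 = 0.8.
E[Y | Y >= -3] = [(-3)·0.19 + (-2)·0.19 + (-1)·0.21 + 0·0.21] / 0.8
 = -1.16 / 0.8
 = -29/20

-1.45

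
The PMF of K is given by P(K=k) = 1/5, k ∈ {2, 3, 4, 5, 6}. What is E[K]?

4

E[K] = Σ k·P(K=k)
 = 2·1/5 + 3·1/5 + 4·1/5 + 5·1/5 + 6·1/5
 = 2/5 + 3/5 + 4/5 + 1 + 6/5
 = 4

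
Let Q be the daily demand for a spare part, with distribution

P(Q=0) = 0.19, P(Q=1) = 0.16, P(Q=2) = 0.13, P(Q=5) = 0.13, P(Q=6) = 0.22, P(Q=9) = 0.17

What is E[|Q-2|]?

E[|Q-2|] = Σ |q-2|·P(Q=q)
 = 2·0.19 + 1·0.16 + 0·0.13 + 3·0.13 + 4·0.22 + 7·0.17
 = 0.38 + 0.16 + 0 + 0.39 + 0.88 + 1.19
 = 3

3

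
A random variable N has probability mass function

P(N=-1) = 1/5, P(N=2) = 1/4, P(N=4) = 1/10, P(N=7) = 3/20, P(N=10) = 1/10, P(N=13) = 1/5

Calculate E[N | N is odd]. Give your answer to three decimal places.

6.273

P(N is odd) = 1/5 + 3/20 + 1/5 = 11/20.
E[N | N is odd] = [(-1)·1/5 + 7·3/20 + 13·1/5] / (11/20)
 = 69/20 / (11/20)
 = 69/11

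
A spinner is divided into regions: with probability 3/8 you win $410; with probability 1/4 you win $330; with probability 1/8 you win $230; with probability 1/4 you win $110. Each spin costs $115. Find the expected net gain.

177.5

E[payout] = 410·3/8 + 330·1/4 + 230·1/8 + 110·1/4
 = 615/4 + 165/2 + 115/4 + 55/2
 = 585/2
Net = 585/2 - 115 = 355/2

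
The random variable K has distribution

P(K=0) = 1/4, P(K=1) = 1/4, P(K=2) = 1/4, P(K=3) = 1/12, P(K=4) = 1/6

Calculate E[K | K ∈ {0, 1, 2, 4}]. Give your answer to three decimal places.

1.545

P(K ∈ {0, 1, 2, 4}) = 1/4 + 1/4 + 1/4 + 1/6 = 11/12.
E[K | K ∈ {0, 1, 2, 4}] = [0·1/4 + 1·1/4 + 2·1/4 + 4·1/6] / (11/12)
 = 17/12 / (11/12)
 = 17/11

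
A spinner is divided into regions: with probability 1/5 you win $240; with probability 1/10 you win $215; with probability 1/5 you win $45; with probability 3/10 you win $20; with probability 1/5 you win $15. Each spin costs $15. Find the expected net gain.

72.5

E[payout] = 240·1/5 + 215·1/10 + 45·1/5 + 20·3/10 + 15·1/5
 = 48 + 43/2 + 9 + 6 + 3
 = 175/2
Net = 175/2 - 15 = 145/2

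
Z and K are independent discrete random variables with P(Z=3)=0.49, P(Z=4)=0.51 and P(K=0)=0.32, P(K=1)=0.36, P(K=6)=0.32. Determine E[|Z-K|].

E[|Z-K|] = Σ_z Σ_k |z-k| · P(Z=z)P(K=k)
 = 3·0.1568 + 2·0.1764 + 3·0.1568 + 4·0.1632 + 3·0.1836 + 2·0.1632
 = 0.4704 + 0.3528 + 0.4704 + 0.6528 + 0.5508 + 0.3264
 = 2.8236

2.8236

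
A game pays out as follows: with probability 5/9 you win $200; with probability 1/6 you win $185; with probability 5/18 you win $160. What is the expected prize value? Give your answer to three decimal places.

E[payout] = 200·5/9 + 185·1/6 + 160·5/18
 = 1000/9 + 185/6 + 400/9
 = 3355/18

186.389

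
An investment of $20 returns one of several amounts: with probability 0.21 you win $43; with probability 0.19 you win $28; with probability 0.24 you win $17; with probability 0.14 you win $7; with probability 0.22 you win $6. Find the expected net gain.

E[payout] = 43·0.21 + 28·0.19 + 17·0.24 + 7·0.14 + 6·0.22
 = 9.03 + 5.32 + 4.08 + 0.98 + 1.32
 = 20.73
Net = 20.73 - 20 = 0.73

0.73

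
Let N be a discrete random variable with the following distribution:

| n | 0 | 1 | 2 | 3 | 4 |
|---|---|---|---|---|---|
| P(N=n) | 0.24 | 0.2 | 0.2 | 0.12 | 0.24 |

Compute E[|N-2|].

1.28

E[|N-2|] = Σ |n-2|·P(N=n)
 = 2·0.24 + 1·0.2 + 0·0.2 + 1·0.12 + 2·0.24
 = 0.48 + 0.2 + 0 + 0.12 + 0.48
 = 1.28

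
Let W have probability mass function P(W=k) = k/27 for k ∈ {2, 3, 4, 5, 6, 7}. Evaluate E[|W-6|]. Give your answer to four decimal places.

1.3704

E[|W-6|] = Σ |w-6|·P(W=w)
 = 4·2/27 + 3·1/9 + 2·4/27 + 1·5/27 + 0·2/9 + 1·7/27
 = 8/27 + 1/3 + 8/27 + 5/27 + 0 + 7/27
 = 37/27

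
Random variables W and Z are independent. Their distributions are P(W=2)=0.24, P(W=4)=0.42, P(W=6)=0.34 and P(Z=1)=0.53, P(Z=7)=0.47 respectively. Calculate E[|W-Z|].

E[|W-Z|] = Σ_w Σ_z |w-z| · P(W=w)P(Z=z)
 = 1·0.1272 + 5·0.1128 + 3·0.2226 + 3·0.1974 + 5·0.1802 + 1·0.1598
 = 0.1272 + 0.564 + 0.6678 + 0.5922 + 0.901 + 0.1598
 = 3.012

3.012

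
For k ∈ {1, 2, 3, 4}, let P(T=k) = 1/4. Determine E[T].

E[T] = Σ t·P(T=t)
 = 1·1/4 + 2·1/4 + 3·1/4 + 4·1/4
 = 1/4 + 1/2 + 3/4 + 1
 = 5/2

2.5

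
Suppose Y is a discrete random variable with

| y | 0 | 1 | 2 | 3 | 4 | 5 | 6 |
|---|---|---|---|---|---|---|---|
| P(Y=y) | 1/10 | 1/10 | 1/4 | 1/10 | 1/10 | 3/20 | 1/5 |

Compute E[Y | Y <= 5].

P(Y <= 5) = 1/10 + 1/10 + 1/4 + 1/10 + 1/10 + 3/20 = 4/5.
E[Y | Y <= 5] = [0·1/10 + 1·1/10 + 2·1/4 + 3·1/10 + 4·1/10 + 5·3/20] / (4/5)
 = 41/20 / (4/5)
 = 41/16

2.5625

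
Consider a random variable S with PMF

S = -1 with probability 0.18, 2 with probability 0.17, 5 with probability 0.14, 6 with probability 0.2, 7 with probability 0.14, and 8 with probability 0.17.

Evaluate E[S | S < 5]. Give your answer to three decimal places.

P(S < 5) = 0.18 + 0.17 = 0.35.
E[S | S < 5] = [(-1)·0.18 + 2·0.17] / 0.35
 = 0.16 / 0.35
 = 16/35

0.457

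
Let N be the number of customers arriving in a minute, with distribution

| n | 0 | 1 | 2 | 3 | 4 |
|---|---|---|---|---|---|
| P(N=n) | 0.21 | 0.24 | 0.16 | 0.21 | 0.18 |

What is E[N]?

E[N] = Σ n·P(N=n)
 = 0·0.21 + 1·0.24 + 2·0.16 + 3·0.21 + 4·0.18
 = 0 + 0.24 + 0.32 + 0.63 + 0.72
 = 1.91

1.91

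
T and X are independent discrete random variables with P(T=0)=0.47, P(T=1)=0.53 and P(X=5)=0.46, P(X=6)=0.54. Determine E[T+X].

6.07

E[T+X] = Σ_t Σ_x (t+x) · P(T=t)P(X=x)
 = 5·0.2162 + 6·0.2538 + 6·0.2438 + 7·0.2862
 = 1.081 + 1.5228 + 1.4628 + 2.0034
 = 6.07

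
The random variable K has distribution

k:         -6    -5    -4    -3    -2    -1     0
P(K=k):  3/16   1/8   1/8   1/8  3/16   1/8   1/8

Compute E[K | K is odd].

P(K is odd) = 1/8 + 1/8 + 1/8 = 3/8.
E[K | K is odd] = [(-5)·1/8 + (-3)·1/8 + (-1)·1/8] / (3/8)
 = -9/8 / (3/8)
 = -3

-3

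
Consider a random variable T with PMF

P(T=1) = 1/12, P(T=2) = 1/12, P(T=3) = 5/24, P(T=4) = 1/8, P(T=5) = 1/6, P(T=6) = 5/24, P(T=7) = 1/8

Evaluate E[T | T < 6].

3.3125

P(T < 6) = 1/12 + 1/12 + 5/24 + 1/8 + 1/6 = 2/3.
E[T | T < 6] = [1·1/12 + 2·1/12 + 3·5/24 + 4·1/8 + 5·1/6] / (2/3)
 = 53/24 / (2/3)
 = 53/16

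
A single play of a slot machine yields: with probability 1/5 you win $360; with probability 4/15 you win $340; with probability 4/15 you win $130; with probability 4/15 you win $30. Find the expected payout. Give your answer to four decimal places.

205.3333

E[payout] = 360·1/5 + 340·4/15 + 130·4/15 + 30·4/15
 = 72 + 272/3 + 104/3 + 8
 = 616/3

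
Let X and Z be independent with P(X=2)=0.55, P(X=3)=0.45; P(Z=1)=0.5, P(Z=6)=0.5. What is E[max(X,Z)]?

E[max(X,Z)] = Σ_x Σ_z max(x,z) · P(X=x)P(Z=z)
 = 2·0.275 + 6·0.275 + 3·0.225 + 6·0.225
 = 0.55 + 1.65 + 0.675 + 1.35
 = 4.225

4.225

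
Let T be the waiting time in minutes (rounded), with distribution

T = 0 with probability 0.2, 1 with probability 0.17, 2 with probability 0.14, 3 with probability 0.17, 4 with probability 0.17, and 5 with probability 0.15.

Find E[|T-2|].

1.53

E[|T-2|] = Σ |t-2|·P(T=t)
 = 2·0.2 + 1·0.17 + 0·0.14 + 1·0.17 + 2·0.17 + 3·0.15
 = 0.4 + 0.17 + 0 + 0.17 + 0.34 + 0.45
 = 1.53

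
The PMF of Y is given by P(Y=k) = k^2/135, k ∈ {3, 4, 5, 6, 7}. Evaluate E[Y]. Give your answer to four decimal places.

5.7407

E[Y] = Σ y·P(Y=y)
 = 3·1/15 + 4·16/135 + 5·5/27 + 6·4/15 + 7·49/135
 = 1/5 + 64/135 + 25/27 + 8/5 + 343/135
 = 155/27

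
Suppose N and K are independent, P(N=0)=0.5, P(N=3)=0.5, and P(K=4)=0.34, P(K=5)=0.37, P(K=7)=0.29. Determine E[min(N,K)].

E[min(N,K)] = Σ_n Σ_k min(n,k) · P(N=n)P(K=k)
 = 0·0.17 + 0·0.185 + 0·0.145 + 3·0.17 + 3·0.185 + 3·0.145
 = 0 + 0 + 0 + 0.51 + 0.555 + 0.435
 = 1.5

1.5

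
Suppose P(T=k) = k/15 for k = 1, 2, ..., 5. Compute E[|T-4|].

E[|T-4|] = Σ |t-4|·P(T=t)
 = 3·1/15 + 2·2/15 + 1·1/5 + 0·4/15 + 1·1/3
 = 1/5 + 4/15 + 1/5 + 0 + 1/3
 = 1

1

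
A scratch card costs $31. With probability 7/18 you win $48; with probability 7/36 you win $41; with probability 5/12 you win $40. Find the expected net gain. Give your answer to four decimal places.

E[payout] = 48·7/18 + 41·7/36 + 40·5/12
 = 56/3 + 287/36 + 50/3
 = 1559/36
Net = 1559/36 - 31 = 443/36

12.3056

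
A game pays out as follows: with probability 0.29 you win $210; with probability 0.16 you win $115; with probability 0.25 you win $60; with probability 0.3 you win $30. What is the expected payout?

103.3

E[payout] = 210·0.29 + 115·0.16 + 60·0.25 + 30·0.3
 = 60.9 + 18.4 + 15 + 9
 = 103.3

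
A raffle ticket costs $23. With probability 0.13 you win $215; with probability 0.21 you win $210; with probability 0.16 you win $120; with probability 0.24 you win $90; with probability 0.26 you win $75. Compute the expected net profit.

E[payout] = 215·0.13 + 210·0.21 + 120·0.16 + 90·0.24 + 75·0.26
 = 27.95 + 44.1 + 19.2 + 21.6 + 19.5
 = 132.35
Net = 132.35 - 23 = 109.35

109.35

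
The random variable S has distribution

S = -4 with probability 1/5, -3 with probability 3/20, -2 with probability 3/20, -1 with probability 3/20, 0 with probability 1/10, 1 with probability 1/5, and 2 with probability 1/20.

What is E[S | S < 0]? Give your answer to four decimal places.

-2.6154

P(S < 0) = 1/5 + 3/20 + 3/20 + 3/20 = 13/20.
E[S | S < 0] = [(-4)·1/5 + (-3)·3/20 + (-2)·3/20 + (-1)·3/20] / (13/20)
 = -17/10 / (13/20)
 = -34/13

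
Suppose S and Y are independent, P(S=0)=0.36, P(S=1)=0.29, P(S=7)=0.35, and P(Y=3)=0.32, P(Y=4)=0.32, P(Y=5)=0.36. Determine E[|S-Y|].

3.372

E[|S-Y|] = Σ_s Σ_y |s-y| · P(S=s)P(Y=y)
 = 3·0.1152 + 4·0.1152 + 5·0.1296 + 2·0.0928 + 3·0.0928 + 4·0.1044 + 4·0.112 + 3·0.112 + 2·0.126
 = 0.3456 + 0.4608 + 0.648 + 0.1856 + 0.2784 + 0.4176 + 0.448 + 0.336 + 0.252
 = 3.372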